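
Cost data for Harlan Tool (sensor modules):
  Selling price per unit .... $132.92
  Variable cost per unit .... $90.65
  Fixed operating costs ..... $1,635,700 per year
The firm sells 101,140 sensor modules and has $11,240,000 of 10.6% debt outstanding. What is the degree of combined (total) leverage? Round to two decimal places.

Total contribution margin = 101,140 × $42.27 = $4,275,187.80.
Operating income = contribution − fixed costs = $4,275,187.80 − $1,635,700 = $2,639,487.80. Interest = $1,191,440.00.
DOL = $4,275,187.80 ÷ $2,639,487.80 = 1.6197; DFL = $2,639,487.80 ÷ $1,448,047.80 = 1.8228.
Combined leverage = 1.6197 × 1.8228 = 2.9524.

2.95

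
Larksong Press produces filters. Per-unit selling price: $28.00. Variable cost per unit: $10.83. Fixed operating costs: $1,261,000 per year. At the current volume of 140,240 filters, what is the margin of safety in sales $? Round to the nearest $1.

$1,870,343

Unit CM = price − variable cost = $28.00 − $10.83 = $17.17. Break-even units = $1,261,000 ÷ $17.17 = 73,442.05; break-even revenue = 73,442.05 × $28.00 = $2,056,377.40.
Current sales = 140,240 × $28.00 = $3,926,720.00.
Margin of safety = $3,926,720.00 − $2,056,377.40 = $1,870,343.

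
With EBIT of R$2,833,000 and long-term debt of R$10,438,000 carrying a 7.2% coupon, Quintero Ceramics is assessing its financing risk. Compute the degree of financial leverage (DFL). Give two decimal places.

1.36

Interest = R$751,536.00.
DFL = EBIT ÷ (EBIT − I) = R$2,833,000 ÷ (R$2,833,000 − R$751,536.00) = R$2,833,000 ÷ R$2,081,464.00 = 1.3611.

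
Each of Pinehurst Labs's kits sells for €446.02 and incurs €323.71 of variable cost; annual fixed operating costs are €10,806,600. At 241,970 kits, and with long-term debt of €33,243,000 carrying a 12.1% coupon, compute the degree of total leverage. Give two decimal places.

2.00

Total contribution margin = 241,970 × €122.31 = €29,595,350.70.
EBIT = €29,595,350.70 − €10,806,600 = €18,788,750.70. Interest = €4,022,403.00.
DOL = €29,595,350.70 ÷ €18,788,750.70 = 1.5752; DFL = €18,788,750.70 ÷ €14,766,347.70 = 1.2724.
Combined leverage = 1.5752 × 1.2724 = 2.0043.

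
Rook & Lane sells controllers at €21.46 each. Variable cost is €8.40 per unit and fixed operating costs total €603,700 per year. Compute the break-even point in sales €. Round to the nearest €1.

€991,991

CM per unit = €21.46 − €8.40 = €13.06; CM ratio = €13.06 / €21.46 = 0.6086.
Break-even revenue = fixed costs × price ÷ CM = €603,700 × €21.46 ÷ €13.06 = €991,991.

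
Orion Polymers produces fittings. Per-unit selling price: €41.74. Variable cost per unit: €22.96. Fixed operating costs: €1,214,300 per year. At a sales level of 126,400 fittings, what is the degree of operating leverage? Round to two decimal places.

Total contribution margin = 126,400 × €18.78 = €2,373,792.00.
Operating income = contribution − fixed costs = €2,373,792.00 − €1,214,300 = €1,159,492.00.
Degree of operating leverage = €2,373,792.00 / €1,159,492.00 = 2.0473.

2.05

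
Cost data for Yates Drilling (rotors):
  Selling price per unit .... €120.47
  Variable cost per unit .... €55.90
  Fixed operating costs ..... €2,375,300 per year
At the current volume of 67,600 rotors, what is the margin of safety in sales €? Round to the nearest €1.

€3,712,110

Each unit contributes €120.47 − €55.90 = €64.57. Break-even units = €2,375,300 ÷ €64.57 = 36,786.43; break-even revenue = 36,786.43 × €120.47 = €4,431,661.62.
Actual sales revenue = 67,600 × €120.47 = €8,143,772.00.
Margin of safety = €8,143,772.00 − €4,431,661.62 = €3,712,110.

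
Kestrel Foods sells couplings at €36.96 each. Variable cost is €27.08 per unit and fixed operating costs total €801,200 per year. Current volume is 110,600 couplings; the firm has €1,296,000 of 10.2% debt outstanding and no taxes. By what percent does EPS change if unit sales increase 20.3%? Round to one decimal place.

Total contribution margin = 110,600 × €9.88 = €1,092,728.00.
Subtracting fixed costs: EBIT = €1,092,728.00 − €801,200 = €291,528.00.
After interest of €132,192.00, pre-tax earnings = €159,336.00.
Degree of combined leverage = contribution ÷ (EBIT − I) = €1,092,728.00 ÷ €159,336.00 = 6.8580.
EPS therefore changes by 6.8580 × (+20.3%) = +139.2%.

+139.2%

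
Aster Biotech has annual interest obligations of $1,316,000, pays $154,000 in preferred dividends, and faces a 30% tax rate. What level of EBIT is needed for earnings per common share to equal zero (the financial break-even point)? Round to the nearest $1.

$1,536,000

Preferred dividends are paid after tax, so their pre-tax equivalent is $154,000 ÷ (1 − 0.30) = $220,000.00.
EPS = 0 when EBIT covers interest plus the pre-tax preferred burden: $1,316,000 + $220,000.00 = $1,536,000.00.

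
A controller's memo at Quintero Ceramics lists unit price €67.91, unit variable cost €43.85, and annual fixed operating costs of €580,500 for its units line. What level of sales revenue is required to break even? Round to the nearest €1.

€1,638,477

CM per unit = €67.91 − €43.85 = €24.06; CM ratio = €24.06 / €67.91 = 0.3543.
Break-even revenue = fixed costs × price ÷ CM = €580,500 × €67.91 ÷ €24.06 = €1,638,477.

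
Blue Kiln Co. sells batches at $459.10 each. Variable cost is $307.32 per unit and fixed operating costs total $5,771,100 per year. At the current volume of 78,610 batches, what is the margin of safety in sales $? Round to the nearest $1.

$18,633,585

Contribution margin per unit = $459.10 − $307.32 = $151.78. Break-even units = $5,771,100 ÷ $151.78 = 38,022.80; break-even revenue = 38,022.80 × $459.10 = $17,456,265.71.
Actual sales revenue = 78,610 × $459.10 = $36,089,851.00.
Margin of safety = $36,089,851.00 − $17,456,265.71 = $18,633,585.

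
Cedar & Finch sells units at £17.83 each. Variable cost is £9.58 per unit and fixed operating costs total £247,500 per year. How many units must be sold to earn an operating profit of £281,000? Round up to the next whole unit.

64,061 units

Contribution margin per unit = £17.83 − £9.58 = £8.25.
Need Q such that Q × £8.25 − £247,500 = £281,000, i.e. Q = £528,500 / £8.25 = 64,060.61 → 64,061.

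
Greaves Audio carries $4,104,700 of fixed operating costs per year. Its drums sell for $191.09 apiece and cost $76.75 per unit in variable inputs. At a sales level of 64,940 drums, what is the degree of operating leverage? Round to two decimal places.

2.24

Contribution at this volume is 64,940 × $114.34 = $7,425,239.60.
Subtracting fixed costs: EBIT = $7,425,239.60 − $4,104,700 = $3,320,539.60.
So DOL = total CM / EBIT = $7,425,239.60 / $3,320,539.60 = 2.2362.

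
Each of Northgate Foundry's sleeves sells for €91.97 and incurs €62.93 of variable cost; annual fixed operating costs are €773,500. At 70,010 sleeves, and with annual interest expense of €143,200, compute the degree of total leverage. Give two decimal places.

1.82

At 70,010 units, contribution = 70,010 × €29.04 = €2,033,090.40.
EBIT = €2,033,090.40 − €773,500 = €1,259,590.40. Interest = €143,200.00, so EBIT − I = €1,116,390.40.
DCL = contribution ÷ (EBIT − I) = €2,033,090.40 ÷ €1,116,390.40 = 1.8211.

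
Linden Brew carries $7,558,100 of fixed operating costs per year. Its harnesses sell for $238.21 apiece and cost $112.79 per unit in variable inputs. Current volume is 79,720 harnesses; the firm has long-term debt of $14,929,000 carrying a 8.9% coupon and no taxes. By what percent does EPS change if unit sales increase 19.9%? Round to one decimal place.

Total contribution margin = 79,720 × $125.42 = $9,998,482.40.
Operating income = contribution − fixed costs = $9,998,482.40 − $7,558,100 = $2,440,382.40.
Interest = $1,328,681.00, so EBIT − I = $1,111,701.40.
Degree of combined leverage = contribution ÷ (EBIT − I) = $9,998,482.40 ÷ $1,111,701.40 = 8.9939.
%ΔEPS = DCL × %ΔSales = 8.9939 × +19.9% = +179.0%.

+179.0%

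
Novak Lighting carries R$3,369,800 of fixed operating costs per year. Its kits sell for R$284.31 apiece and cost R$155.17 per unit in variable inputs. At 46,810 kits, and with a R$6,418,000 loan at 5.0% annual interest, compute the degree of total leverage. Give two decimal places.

2.57

At 46,810 units, contribution = 46,810 × R$129.14 = R$6,045,043.40.
Subtracting fixed costs: EBIT = R$6,045,043.40 − R$3,369,800 = R$2,675,243.40. Interest = R$320,900.00, so EBIT − I = R$2,354,343.40.
Degree of total leverage = total CM / (EBIT − interest) = R$6,045,043.40 / R$2,354,343.40 = 2.5676.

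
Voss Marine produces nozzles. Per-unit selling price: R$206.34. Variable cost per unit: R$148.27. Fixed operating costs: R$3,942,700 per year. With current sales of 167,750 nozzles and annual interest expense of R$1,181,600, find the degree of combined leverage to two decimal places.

2.11

At 167,750 units, contribution = 167,750 × R$58.07 = R$9,741,242.50.
Subtracting fixed costs: EBIT = R$9,741,242.50 − R$3,942,700 = R$5,798,542.50. Interest = R$1,181,600.00, so EBIT − I = R$4,616,942.50.
DCL = contribution ÷ (EBIT − I) = R$9,741,242.50 ÷ R$4,616,942.50 = 2.1099.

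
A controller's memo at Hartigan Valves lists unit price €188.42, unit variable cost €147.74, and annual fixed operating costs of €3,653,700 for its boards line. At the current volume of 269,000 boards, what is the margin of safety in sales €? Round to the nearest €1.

Contribution margin per unit = €188.42 − €147.74 = €40.68. Break-even units = €3,653,700 ÷ €40.68 = 89,815.63; break-even revenue = 89,815.63 × €188.42 = €16,923,061.80.
Actual sales revenue = 269,000 × €188.42 = €50,684,980.00.
Margin of safety = €50,684,980.00 − €16,923,061.80 = €33,761,918.

€33,761,918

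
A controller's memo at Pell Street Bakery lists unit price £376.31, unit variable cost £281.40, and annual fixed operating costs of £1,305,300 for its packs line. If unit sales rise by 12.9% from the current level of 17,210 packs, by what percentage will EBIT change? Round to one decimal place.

+64.2%

Contribution at this volume is 17,210 × £94.91 = £1,633,401.10.
Operating income = contribution − fixed costs = £1,633,401.10 − £1,305,300 = £328,101.10.
So DOL = total CM / EBIT = £1,633,401.10 / £328,101.10 = 4.9783.
So EBIT moves 4.9783 × (+12.9%) = +64.2%.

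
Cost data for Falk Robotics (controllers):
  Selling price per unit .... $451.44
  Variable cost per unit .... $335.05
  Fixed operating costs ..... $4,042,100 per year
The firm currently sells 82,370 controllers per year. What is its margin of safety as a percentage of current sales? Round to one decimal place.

57.8%

Each unit contributes $451.44 − $335.05 = $116.39. Break-even units = $4,042,100 ÷ $116.39 = 34,728.93; break-even revenue = 34,728.93 × $451.44 = $15,678,027.53.
Current sales = 82,370 × $451.44 = $37,185,112.80.
Margin of safety = ($37,185,112.80 − $15,678,027.53) ÷ $37,185,112.80 = 57.8%.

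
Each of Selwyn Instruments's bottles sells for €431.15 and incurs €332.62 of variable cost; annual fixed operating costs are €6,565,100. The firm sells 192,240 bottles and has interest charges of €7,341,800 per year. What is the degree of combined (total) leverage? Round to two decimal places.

3.76

At 192,240 units, contribution = 192,240 × €98.53 = €18,941,407.20.
EBIT = €18,941,407.20 − €6,565,100 = €12,376,307.20. Interest = €7,341,800.00, so EBIT − I = €5,034,507.20.
Degree of total leverage = total CM / (EBIT − interest) = €18,941,407.20 / €5,034,507.20 = 3.7623.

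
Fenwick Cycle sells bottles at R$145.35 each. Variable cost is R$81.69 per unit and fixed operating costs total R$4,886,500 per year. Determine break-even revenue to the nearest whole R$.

R$11,156,971

CM per unit = R$145.35 − R$81.69 = R$63.66; CM ratio = R$63.66 / R$145.35 = 0.4380.
Break-even revenue = fixed costs × price ÷ CM = R$4,886,500 × R$145.35 ÷ R$63.66 = R$11,156,971.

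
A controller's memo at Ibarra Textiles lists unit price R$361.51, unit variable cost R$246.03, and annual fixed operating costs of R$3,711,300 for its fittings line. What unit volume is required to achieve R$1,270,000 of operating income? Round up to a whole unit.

Unit CM = price − variable cost = R$361.51 − R$246.03 = R$115.48.
Units = (FC + target) / CM = (R$3,711,300 + R$1,270,000) / R$115.48 = 43,135.61, so 43,136 fittings.

43,136 fittings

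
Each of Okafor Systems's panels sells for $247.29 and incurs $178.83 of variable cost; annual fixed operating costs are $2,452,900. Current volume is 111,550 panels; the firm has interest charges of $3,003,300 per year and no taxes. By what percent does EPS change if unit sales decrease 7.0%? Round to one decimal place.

Contribution at this volume is 111,550 × $68.46 = $7,636,713.00.
Subtracting fixed costs: EBIT = $7,636,713.00 − $2,452,900 = $5,183,813.00.
Interest = $3,003,300.00, so EBIT − I = $2,180,513.00.
DCL = total CM / (EBIT − I) = $7,636,713.00 / $2,180,513.00 = 3.5023.
EPS therefore changes by 3.5023 × (-7.0%) = -24.5%.

-24.5%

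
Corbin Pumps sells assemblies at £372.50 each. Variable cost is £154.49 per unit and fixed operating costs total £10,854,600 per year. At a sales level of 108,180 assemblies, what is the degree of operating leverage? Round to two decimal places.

Total contribution margin = 108,180 × £218.01 = £23,584,321.80.
Operating income = contribution − fixed costs = £23,584,321.80 − £10,854,600 = £12,729,721.80.
So DOL = total CM / EBIT = £23,584,321.80 / £12,729,721.80 = 1.8527.

1.85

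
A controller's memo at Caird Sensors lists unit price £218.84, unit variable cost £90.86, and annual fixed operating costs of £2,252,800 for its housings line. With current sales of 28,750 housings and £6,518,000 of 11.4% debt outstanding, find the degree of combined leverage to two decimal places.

5.38

Total contribution margin = 28,750 × £127.98 = £3,679,425.00.
EBIT = £3,679,425.00 − £2,252,800 = £1,426,625.00. Interest = £743,052.00, so EBIT − I = £683,573.00.
DCL = contribution ÷ (EBIT − I) = £3,679,425.00 ÷ £683,573.00 = 5.3826.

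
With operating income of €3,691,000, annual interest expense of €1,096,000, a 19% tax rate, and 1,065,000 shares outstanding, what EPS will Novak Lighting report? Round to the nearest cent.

Interest = €1,096,000.00, so EBT = €3,691,000 − €1,096,000.00 = €2,595,000.00.
After tax at 19%: net income = €2,595,000.00 × 0.81 = €2,101,950.00.
Per share: €2,101,950.00 / 1,065,000 shares = €1.97.

€1.97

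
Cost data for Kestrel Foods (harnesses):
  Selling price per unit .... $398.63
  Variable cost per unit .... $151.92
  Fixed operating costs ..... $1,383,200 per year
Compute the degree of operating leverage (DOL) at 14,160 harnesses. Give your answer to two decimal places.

1.66

Total contribution margin = 14,160 × $246.71 = $3,493,413.60.
EBIT = $3,493,413.60 − $1,383,200 = $2,110,213.60.
DOL = contribution ÷ EBIT = $3,493,413.60 ÷ $2,110,213.60 = 1.6555.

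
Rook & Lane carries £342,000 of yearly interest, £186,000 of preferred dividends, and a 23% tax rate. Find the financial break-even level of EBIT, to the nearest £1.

Preferred dividends are paid after tax, so their pre-tax equivalent is £186,000 ÷ (1 − 0.23) = £241,558.44.
Financial break-even EBIT = interest + D_p ÷ (1 − t) = £342,000 + £241,558.44 = £583,558.44.

£583,558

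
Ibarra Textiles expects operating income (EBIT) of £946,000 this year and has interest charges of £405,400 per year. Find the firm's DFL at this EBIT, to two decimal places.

1.75

Interest = £405,400.00.
DFL = EBIT ÷ (EBIT − I) = £946,000 ÷ (£946,000 − £405,400.00) = £946,000 ÷ £540,600.00 = 1.7499.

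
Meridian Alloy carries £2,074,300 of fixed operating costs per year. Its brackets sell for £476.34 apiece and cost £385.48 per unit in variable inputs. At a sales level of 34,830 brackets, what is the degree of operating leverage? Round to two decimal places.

Total contribution margin = 34,830 × £90.86 = £3,164,653.80.
EBIT = £3,164,653.80 − £2,074,300 = £1,090,353.80.
So DOL = total CM / EBIT = £3,164,653.80 / £1,090,353.80 = 2.9024.

2.90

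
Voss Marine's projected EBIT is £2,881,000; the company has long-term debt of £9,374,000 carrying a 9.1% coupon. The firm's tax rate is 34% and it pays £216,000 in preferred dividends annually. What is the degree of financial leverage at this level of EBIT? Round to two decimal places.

Annual interest charges come to £853,034.00.
Pre-tax preferred-dividend burden = £216,000 ÷ (1 − 0.34) = £327,272.73.
DFL = EBIT ÷ [EBIT − I − D_p/(1−t)] = £2,881,000 ÷ [£2,881,000 − £853,034.00 − £327,272.73] = £2,881,000 ÷ £1,700,693.27 = 1.6940.

1.69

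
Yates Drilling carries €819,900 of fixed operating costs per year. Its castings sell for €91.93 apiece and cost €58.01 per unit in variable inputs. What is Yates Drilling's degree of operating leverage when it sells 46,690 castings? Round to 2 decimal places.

Contribution at this volume is 46,690 × €33.92 = €1,583,724.80.
Operating income = contribution − fixed costs = €1,583,724.80 − €819,900 = €763,824.80.
Degree of operating leverage = €1,583,724.80 / €763,824.80 = 2.0734.

2.07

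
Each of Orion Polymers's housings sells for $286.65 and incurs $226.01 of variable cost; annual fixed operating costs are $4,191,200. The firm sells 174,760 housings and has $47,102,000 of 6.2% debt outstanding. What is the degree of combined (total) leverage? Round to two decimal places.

Total contribution margin = 174,760 × $60.64 = $10,597,446.40.
Operating income = contribution − fixed costs = $10,597,446.40 − $4,191,200 = $6,406,246.40. Interest = $2,920,324.00, so EBIT − I = $3,485,922.40.
Degree of total leverage = total CM / (EBIT − interest) = $10,597,446.40 / $3,485,922.40 = 3.0401.

3.04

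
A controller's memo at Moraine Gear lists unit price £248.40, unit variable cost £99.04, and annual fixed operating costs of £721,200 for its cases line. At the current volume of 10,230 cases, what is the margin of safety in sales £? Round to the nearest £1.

£1,341,707

Contribution margin per unit = £248.40 − £99.04 = £149.36. Break-even units = £721,200 ÷ £149.36 = 4,828.60; break-even revenue = 4,828.60 × £248.40 = £1,199,424.75.
Current sales = 10,230 × £248.40 = £2,541,132.00.
Margin of safety = £2,541,132.00 − £1,199,424.75 = £1,341,707.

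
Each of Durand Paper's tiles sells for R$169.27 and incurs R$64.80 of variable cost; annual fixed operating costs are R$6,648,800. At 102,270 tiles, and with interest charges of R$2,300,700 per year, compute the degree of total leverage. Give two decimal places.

6.16

At 102,270 units, contribution = 102,270 × R$104.47 = R$10,684,146.90.
Operating income = contribution − fixed costs = R$10,684,146.90 − R$6,648,800 = R$4,035,346.90. Interest = R$2,300,700.00.
DOL = R$10,684,146.90 ÷ R$4,035,346.90 = 2.6476; DFL = R$4,035,346.90 ÷ R$1,734,646.90 = 2.3263.
DCL = DOL × DFL = 2.6476 × 2.3263 = 6.1591.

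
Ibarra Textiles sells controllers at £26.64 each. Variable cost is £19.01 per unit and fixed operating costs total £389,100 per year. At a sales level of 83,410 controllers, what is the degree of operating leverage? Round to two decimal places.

2.57

Total contribution margin = 83,410 × £7.63 = £636,418.30.
Operating income = contribution − fixed costs = £636,418.30 − £389,100 = £247,318.30.
So DOL = total CM / EBIT = £636,418.30 / £247,318.30 = 2.5733.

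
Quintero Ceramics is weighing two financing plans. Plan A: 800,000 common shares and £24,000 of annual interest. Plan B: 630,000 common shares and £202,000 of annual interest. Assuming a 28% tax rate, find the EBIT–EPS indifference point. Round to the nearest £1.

£861,647

Set EPS_A = EPS_B: (EBIT − £24,000)(1 − 0.28) ÷ 800,000 = (EBIT − £202,000)(1 − 0.28) ÷ 630,000.
Cancelling (1 − t) and cross-multiplying: 630,000·(EBIT − 24,000) = 800,000·(EBIT − 202,000).
Solving, EBIT = (202,000·800,000 − 24,000·630,000) / (800,000 − 630,000) = 146,480,000,000 / 170,000 = 861,647.06.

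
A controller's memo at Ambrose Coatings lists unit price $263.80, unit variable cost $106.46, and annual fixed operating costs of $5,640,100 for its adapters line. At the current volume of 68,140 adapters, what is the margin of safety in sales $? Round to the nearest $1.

Unit CM = price − variable cost = $263.80 − $106.46 = $157.34. Break-even units = $5,640,100 ÷ $157.34 = 35,846.57; break-even revenue = 35,846.57 × $263.80 = $9,456,326.30.
Current sales = 68,140 × $263.80 = $17,975,332.00.
Margin of safety = $17,975,332.00 − $9,456,326.30 = $8,519,006.

$8,519,006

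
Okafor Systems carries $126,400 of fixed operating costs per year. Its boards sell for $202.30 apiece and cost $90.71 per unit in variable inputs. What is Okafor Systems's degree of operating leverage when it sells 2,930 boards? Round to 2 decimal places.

At 2,930 units, contribution = 2,930 × $111.59 = $326,958.70.
EBIT = $326,958.70 − $126,400 = $200,558.70.
Degree of operating leverage = $326,958.70 / $200,558.70 = 1.6302.

1.63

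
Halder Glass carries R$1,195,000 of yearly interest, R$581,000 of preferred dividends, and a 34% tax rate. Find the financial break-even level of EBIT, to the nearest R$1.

R$2,075,303

Grossing the preferred dividend up to pre-tax terms: R$581,000 / (1 − 0.34) = R$880,303.03.
EPS = 0 when EBIT covers interest plus the pre-tax preferred burden: R$1,195,000 + R$880,303.03 = R$2,075,303.03.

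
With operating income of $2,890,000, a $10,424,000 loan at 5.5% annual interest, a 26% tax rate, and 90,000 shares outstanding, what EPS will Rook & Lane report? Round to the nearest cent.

$19.05

Interest = $573,320.00, so EBT = $2,890,000 − $573,320.00 = $2,316,680.00.
Net income = $2,316,680.00 × (1 − 0.26) = $1,714,343.20.
EPS = $1,714,343.20 ÷ 90,000 = $19.05.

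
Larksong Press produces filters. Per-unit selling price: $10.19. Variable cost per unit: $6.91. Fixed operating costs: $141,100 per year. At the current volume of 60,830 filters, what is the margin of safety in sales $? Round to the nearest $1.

Each unit contributes $10.19 − $6.91 = $3.28. Break-even units = $141,100 ÷ $3.28 = 43,018.29; break-even revenue = 43,018.29 × $10.19 = $438,356.40.
Current sales = 60,830 × $10.19 = $619,857.70.
Margin of safety = $619,857.70 − $438,356.40 = $181,501.

$181,501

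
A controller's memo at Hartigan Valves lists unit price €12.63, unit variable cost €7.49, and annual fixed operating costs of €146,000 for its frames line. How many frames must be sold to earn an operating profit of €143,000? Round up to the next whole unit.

56,226 frames

Unit CM = price − variable cost = €12.63 − €7.49 = €5.14.
Need Q such that Q × €5.14 − €146,000 = €143,000, i.e. Q = €289,000 / €5.14 = 56,225.68 → 56,226.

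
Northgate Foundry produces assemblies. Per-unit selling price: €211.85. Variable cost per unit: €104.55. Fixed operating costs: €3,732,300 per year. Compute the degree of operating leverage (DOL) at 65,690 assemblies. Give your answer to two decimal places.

2.13

At 65,690 units, contribution = 65,690 × €107.30 = €7,048,537.00.
Subtracting fixed costs: EBIT = €7,048,537.00 − €3,732,300 = €3,316,237.00.
So DOL = total CM / EBIT = €7,048,537.00 / €3,316,237.00 = 2.1255.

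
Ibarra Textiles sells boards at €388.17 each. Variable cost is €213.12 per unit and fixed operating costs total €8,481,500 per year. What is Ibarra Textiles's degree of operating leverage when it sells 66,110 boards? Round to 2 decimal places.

At 66,110 units, contribution = 66,110 × €175.05 = €11,572,555.50.
EBIT = €11,572,555.50 − €8,481,500 = €3,091,055.50.
Degree of operating leverage = €11,572,555.50 / €3,091,055.50 = 3.7439.

3.74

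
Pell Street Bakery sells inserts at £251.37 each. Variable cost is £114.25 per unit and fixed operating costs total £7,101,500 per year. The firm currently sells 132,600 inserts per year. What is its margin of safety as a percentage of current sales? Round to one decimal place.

60.9%

Unit CM = price − variable cost = £251.37 − £114.25 = £137.12. Break-even units = £7,101,500 ÷ £137.12 = 51,790.40; break-even revenue = 51,790.40 × £251.37 = £13,018,553.49.
Current sales = 132,600 × £251.37 = £33,331,662.00.
Margin of safety = (£33,331,662.00 − £13,018,553.49) ÷ £33,331,662.00 = 60.9%.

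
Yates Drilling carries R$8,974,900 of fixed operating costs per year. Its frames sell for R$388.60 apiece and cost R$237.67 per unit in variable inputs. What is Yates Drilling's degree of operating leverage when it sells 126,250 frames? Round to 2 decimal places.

At 126,250 units, contribution = 126,250 × R$150.93 = R$19,054,912.50.
Subtracting fixed costs: EBIT = R$19,054,912.50 − R$8,974,900 = R$10,080,012.50.
So DOL = total CM / EBIT = R$19,054,912.50 / R$10,080,012.50 = 1.8904.

1.89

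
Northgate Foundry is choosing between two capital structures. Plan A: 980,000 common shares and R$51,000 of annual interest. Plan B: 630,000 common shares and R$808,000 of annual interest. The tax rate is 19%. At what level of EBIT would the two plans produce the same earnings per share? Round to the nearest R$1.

Set EPS_A = EPS_B: (EBIT − R$51,000)(1 − 0.19) ÷ 980,000 = (EBIT − R$808,000)(1 − 0.19) ÷ 630,000.
Cancelling (1 − t) and cross-multiplying: 630,000·(EBIT − 51,000) = 980,000·(EBIT − 808,000).
EBIT × (980,000 − 630,000) = 808,000 × 980,000 − 51,000 × 630,000 = 759,710,000,000, so EBIT = 759,710,000,000 ÷ 350,000 = 2,170,600.00.

R$2,170,600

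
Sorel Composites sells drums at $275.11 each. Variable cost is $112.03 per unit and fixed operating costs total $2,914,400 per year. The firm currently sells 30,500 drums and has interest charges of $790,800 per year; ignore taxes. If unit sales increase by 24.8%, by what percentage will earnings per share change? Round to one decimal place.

At 30,500 units, contribution = 30,500 × $163.08 = $4,973,940.00.
EBIT = $4,973,940.00 − $2,914,400 = $2,059,540.00.
Interest = $790,800.00, so EBIT − I = $1,268,740.00.
Degree of combined leverage = contribution ÷ (EBIT − I) = $4,973,940.00 ÷ $1,268,740.00 = 3.9204.
EPS therefore changes by 3.9204 × (+24.8%) = +97.2%.

+97.2%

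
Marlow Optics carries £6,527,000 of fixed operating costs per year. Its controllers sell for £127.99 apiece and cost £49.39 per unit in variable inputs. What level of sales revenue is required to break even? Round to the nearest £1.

CM per unit = £127.99 − £49.39 = £78.60; CM ratio = £78.60 / £127.99 = 0.6141.
Break-even revenue = fixed costs × price ÷ CM = £6,527,000 × £127.99 ÷ £78.60 = £10,628,381.

£10,628,381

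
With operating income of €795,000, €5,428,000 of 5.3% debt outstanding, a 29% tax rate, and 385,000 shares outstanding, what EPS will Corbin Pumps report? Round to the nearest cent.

€0.94

Interest = €287,684.00, so EBT = €795,000 − €287,684.00 = €507,316.00.
Net income = €507,316.00 × (1 − 0.29) = €360,194.36.
Per share: €360,194.36 / 385,000 shares = €0.94.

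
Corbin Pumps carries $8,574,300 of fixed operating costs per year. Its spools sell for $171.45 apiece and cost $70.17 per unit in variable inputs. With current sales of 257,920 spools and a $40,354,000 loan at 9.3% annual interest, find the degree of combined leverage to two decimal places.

1.89

Total contribution margin = 257,920 × $101.28 = $26,122,137.60.
EBIT = $26,122,137.60 − $8,574,300 = $17,547,837.60. Interest = $3,752,922.00, so EBIT − I = $13,794,915.60.
Degree of total leverage = total CM / (EBIT − interest) = $26,122,137.60 / $13,794,915.60 = 1.8936.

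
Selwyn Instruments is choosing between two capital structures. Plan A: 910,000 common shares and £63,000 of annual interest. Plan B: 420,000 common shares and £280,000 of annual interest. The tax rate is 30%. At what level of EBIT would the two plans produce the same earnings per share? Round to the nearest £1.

£466,000

At indifference, (EBIT − 63,000)(1 − t)/910,000 = (EBIT − 280,000)(1 − t)/420,000.
The (1 − t) factor cancels: (EBIT − 63,000) × 420,000 = (EBIT − 280,000) × 910,000.
EBIT × (910,000 − 420,000) = 280,000 × 910,000 − 63,000 × 420,000 = 228,340,000,000, so EBIT = 228,340,000,000 ÷ 490,000 = 466,000.00.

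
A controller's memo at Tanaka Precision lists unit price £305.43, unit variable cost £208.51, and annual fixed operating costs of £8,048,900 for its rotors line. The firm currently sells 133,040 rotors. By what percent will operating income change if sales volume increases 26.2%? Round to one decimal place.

Total contribution margin = 133,040 × £96.92 = £12,894,236.80.
EBIT = £12,894,236.80 − £8,048,900 = £4,845,336.80.
DOL = contribution ÷ EBIT = £12,894,236.80 ÷ £4,845,336.80 = 2.6612.
Operating income changes by 2.6612 × +26.2% = +69.7%.

+69.7%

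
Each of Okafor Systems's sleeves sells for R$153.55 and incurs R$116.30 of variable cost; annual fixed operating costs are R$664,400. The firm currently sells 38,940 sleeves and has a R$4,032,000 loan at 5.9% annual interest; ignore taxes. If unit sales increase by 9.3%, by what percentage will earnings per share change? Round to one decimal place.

+24.6%

At 38,940 units, contribution = 38,940 × R$37.25 = R$1,450,515.00.
Operating income = contribution − fixed costs = R$1,450,515.00 − R$664,400 = R$786,115.00.
After interest of R$237,888.00, pre-tax earnings = R$548,227.00.
DCL = total CM / (EBIT − I) = R$1,450,515.00 / R$548,227.00 = 2.6458.
EPS therefore changes by 2.6458 × (+9.3%) = +24.6%.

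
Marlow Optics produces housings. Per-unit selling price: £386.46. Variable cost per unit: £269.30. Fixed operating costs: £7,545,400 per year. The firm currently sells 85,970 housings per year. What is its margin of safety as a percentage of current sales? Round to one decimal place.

25.1%

Contribution margin per unit = £386.46 − £269.30 = £117.16. Break-even units = £7,545,400 ÷ £117.16 = 64,402.53; break-even revenue = 64,402.53 × £386.46 = £24,889,000.38.
Current sales = 85,970 × £386.46 = £33,223,966.20.
Margin of safety = (£33,223,966.20 − £24,889,000.38) ÷ £33,223,966.20 = 25.1%.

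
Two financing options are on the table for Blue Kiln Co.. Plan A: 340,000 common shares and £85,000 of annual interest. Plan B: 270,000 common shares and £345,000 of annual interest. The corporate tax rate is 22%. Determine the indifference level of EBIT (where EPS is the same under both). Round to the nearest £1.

At indifference, (EBIT − 85,000)(1 − t)/340,000 = (EBIT − 345,000)(1 − t)/270,000.
Cancelling (1 − t) and cross-multiplying: 270,000·(EBIT − 85,000) = 340,000·(EBIT − 345,000).
Solving, EBIT = (345,000·340,000 − 85,000·270,000) / (340,000 − 270,000) = 94,350,000,000 / 70,000 = 1,347,857.14.

£1,347,857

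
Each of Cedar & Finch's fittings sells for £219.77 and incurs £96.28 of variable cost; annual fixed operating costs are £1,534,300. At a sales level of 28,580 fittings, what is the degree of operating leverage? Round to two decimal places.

1.77

Total contribution margin = 28,580 × £123.49 = £3,529,344.20.
Operating income = contribution − fixed costs = £3,529,344.20 − £1,534,300 = £1,995,044.20.
DOL = contribution ÷ EBIT = £3,529,344.20 ÷ £1,995,044.20 = 1.7691.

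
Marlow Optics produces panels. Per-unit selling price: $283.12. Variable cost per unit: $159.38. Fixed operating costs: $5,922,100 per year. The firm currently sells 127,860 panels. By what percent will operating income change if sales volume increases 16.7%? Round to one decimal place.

+26.7%

At 127,860 units, contribution = 127,860 × $123.74 = $15,821,396.40.
Operating income = contribution − fixed costs = $15,821,396.40 − $5,922,100 = $9,899,296.40.
So DOL = total CM / EBIT = $15,821,396.40 / $9,899,296.40 = 1.5982.
Operating income changes by 1.5982 × +16.7% = +26.7%.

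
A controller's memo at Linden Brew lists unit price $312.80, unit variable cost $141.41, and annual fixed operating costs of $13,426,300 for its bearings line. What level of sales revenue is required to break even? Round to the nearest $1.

$24,504,035

Contribution margin per unit = $312.80 − $141.41 = $171.39, a CM ratio of $171.39 ÷ $312.80 = 0.5479.
Break-even revenue = fixed costs × price ÷ CM = $13,426,300 × $312.80 ÷ $171.39 = $24,504,035.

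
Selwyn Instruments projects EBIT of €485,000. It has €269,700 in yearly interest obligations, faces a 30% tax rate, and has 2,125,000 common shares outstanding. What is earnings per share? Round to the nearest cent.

€0.07

Pre-tax income = €485,000 − €269,700.00 = €215,300.00.
Net income = €215,300.00 × (1 − 0.30) = €150,710.00.
Per share: €150,710.00 / 2,125,000 shares = €0.07.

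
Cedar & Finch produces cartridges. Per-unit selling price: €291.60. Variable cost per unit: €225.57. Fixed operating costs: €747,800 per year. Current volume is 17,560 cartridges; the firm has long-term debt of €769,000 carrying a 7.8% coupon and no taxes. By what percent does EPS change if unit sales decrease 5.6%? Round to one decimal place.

Total contribution margin = 17,560 × €66.03 = €1,159,486.80.
EBIT = €1,159,486.80 − €747,800 = €411,686.80.
After interest of €59,982.00, pre-tax earnings = €351,704.80.
DCL = total CM / (EBIT − I) = €1,159,486.80 / €351,704.80 = 3.2968.
%ΔEPS = DCL × %ΔSales = 3.2968 × -5.6% = -18.5%.

-18.5%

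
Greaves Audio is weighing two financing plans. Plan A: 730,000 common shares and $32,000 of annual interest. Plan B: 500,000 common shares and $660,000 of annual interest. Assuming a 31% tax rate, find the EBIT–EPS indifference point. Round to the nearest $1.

Set EPS_A = EPS_B: (EBIT − $32,000)(1 − 0.31) ÷ 730,000 = (EBIT − $660,000)(1 − 0.31) ÷ 500,000.
The (1 − t) factor cancels: (EBIT − 32,000) × 500,000 = (EBIT − 660,000) × 730,000.
EBIT × (730,000 − 500,000) = 660,000 × 730,000 − 32,000 × 500,000 = 465,800,000,000, so EBIT = 465,800,000,000 ÷ 230,000 = 2,025,217.39.

$2,025,217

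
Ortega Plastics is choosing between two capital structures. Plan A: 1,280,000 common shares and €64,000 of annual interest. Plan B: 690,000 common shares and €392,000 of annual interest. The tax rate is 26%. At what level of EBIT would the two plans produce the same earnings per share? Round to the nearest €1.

Set EPS_A = EPS_B: (EBIT − €64,000)(1 − 0.26) ÷ 1,280,000 = (EBIT − €392,000)(1 − 0.26) ÷ 690,000.
Cancelling (1 − t) and cross-multiplying: 690,000·(EBIT − 64,000) = 1,280,000·(EBIT − 392,000).
Solving, EBIT = (392,000·1,280,000 − 64,000·690,000) / (1,280,000 − 690,000) = 457,600,000,000 / 590,000 = 775,593.22.

€775,593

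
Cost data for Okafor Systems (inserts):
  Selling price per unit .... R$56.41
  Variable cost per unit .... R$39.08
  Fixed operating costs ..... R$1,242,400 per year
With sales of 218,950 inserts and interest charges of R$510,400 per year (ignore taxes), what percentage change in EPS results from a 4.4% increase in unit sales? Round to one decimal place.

+8.2%

At 218,950 units, contribution = 218,950 × R$17.33 = R$3,794,403.50.
EBIT = R$3,794,403.50 − R$1,242,400 = R$2,552,003.50.
After interest of R$510,400.00, pre-tax earnings = R$2,041,603.50.
Degree of combined leverage = contribution ÷ (EBIT − I) = R$3,794,403.50 ÷ R$2,041,603.50 = 1.8585.
EPS therefore changes by 1.8585 × (+4.4%) = +8.2%.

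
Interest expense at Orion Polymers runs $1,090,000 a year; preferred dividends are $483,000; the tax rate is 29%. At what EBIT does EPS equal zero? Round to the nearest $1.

Grossing the preferred dividend up to pre-tax terms: $483,000 / (1 − 0.29) = $680,281.69.
EPS = 0 when EBIT covers interest plus the pre-tax preferred burden: $1,090,000 + $680,281.69 = $1,770,281.69.

$1,770,282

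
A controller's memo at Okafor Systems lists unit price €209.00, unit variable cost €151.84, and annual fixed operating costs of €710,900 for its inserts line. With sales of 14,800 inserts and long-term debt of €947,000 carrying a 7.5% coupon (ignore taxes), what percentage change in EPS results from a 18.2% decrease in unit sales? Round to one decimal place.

Contribution at this volume is 14,800 × €57.16 = €845,968.00.
EBIT = €845,968.00 − €710,900 = €135,068.00.
Interest = €71,025.00, so EBIT − I = €64,043.00.
DCL = total CM / (EBIT − I) = €845,968.00 / €64,043.00 = 13.2094.
%ΔEPS = DCL × %ΔSales = 13.2094 × -18.2% = -240.4%.

-240.4%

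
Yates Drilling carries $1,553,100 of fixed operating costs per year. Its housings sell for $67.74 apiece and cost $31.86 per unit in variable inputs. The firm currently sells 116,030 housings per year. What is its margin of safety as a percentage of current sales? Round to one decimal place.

62.7%

Unit CM = price − variable cost = $67.74 − $31.86 = $35.88. Break-even units = $1,553,100 ÷ $35.88 = 43,285.95; break-even revenue = 43,285.95 × $67.74 = $2,932,190.47.
Actual sales revenue = 116,030 × $67.74 = $7,859,872.20.
Margin of safety = ($7,859,872.20 − $2,932,190.47) ÷ $7,859,872.20 = 62.7%.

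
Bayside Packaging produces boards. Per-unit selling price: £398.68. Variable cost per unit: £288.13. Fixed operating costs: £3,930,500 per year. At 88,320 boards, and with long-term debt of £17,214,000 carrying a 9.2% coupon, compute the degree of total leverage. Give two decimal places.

Contribution at this volume is 88,320 × £110.55 = £9,763,776.00.
EBIT = £9,763,776.00 − £3,930,500 = £5,833,276.00. Interest = £1,583,688.00.
DOL = £9,763,776.00 ÷ £5,833,276.00 = 1.6738; DFL = £5,833,276.00 ÷ £4,249,588.00 = 1.3727.
DCL = DOL × DFL = 1.6738 × 1.3727 = 2.2976.

2.30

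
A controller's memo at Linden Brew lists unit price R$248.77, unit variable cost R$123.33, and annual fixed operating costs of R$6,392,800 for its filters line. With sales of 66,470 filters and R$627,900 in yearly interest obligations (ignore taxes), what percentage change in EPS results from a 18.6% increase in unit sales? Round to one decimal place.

Total contribution margin = 66,470 × R$125.44 = R$8,337,996.80.
EBIT = R$8,337,996.80 − R$6,392,800 = R$1,945,196.80.
Interest = R$627,900.00, so EBIT − I = R$1,317,296.80.
DCL = total CM / (EBIT − I) = R$8,337,996.80 / R$1,317,296.80 = 6.3296.
EPS therefore changes by 6.3296 × (+18.6%) = +117.7%.

+117.7%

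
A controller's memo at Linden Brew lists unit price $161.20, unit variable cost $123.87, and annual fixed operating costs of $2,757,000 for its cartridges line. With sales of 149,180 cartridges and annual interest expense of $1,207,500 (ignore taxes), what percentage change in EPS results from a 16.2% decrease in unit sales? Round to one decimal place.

-56.2%

Contribution at this volume is 149,180 × $37.33 = $5,568,889.40.
EBIT = $5,568,889.40 − $2,757,000 = $2,811,889.40.
After interest of $1,207,500.00, pre-tax earnings = $1,604,389.40.
DCL = total CM / (EBIT − I) = $5,568,889.40 / $1,604,389.40 = 3.4710.
EPS therefore changes by 3.4710 × (-16.2%) = -56.2%.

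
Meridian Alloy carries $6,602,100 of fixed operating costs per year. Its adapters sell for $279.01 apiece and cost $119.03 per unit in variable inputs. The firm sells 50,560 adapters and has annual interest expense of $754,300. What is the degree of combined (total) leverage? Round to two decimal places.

At 50,560 units, contribution = 50,560 × $159.98 = $8,088,588.80.
EBIT = $8,088,588.80 − $6,602,100 = $1,486,488.80. Interest = $754,300.00, so EBIT − I = $732,188.80.
Degree of total leverage = total CM / (EBIT − interest) = $8,088,588.80 / $732,188.80 = 11.0471.

11.05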